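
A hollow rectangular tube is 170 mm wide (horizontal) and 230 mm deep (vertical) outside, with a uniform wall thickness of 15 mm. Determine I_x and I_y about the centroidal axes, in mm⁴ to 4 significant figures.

Break the section into simple shapes (no overlaps), measuring from the bottom-left corner of the bounding box.
Outer rectangle: 170 × 230, A = 39 100 mm², y = 115 mm, Ī = 172 365 833 mm⁴.
Inner void (subtracted): 140 × 200, A = 28 000 mm², y = 115 mm, Ī = 93 333 333 mm⁴.
By symmetry the centroid is at mid-height, ȳ = 115 mm.
All pieces are centred on the centroidal x-axis, so I = ΣĪ (holes subtracted) = 79 032 500 mm⁴.
Repeating about the centroidal y-axis gives I_y = 48 432 500 mm⁴.

I_x ≈ 7.903 × 10⁷ mm⁴, I_y ≈ 4.843 × 10⁷ mm⁴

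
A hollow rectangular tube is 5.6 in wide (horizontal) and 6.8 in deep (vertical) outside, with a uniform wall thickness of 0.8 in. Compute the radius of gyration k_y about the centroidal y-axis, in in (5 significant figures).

Decompose the section into non-overlapping parts with the origin at the bottom-left of its bounding rectangle.
Outer rectangle: 5.6 × 6.8, A = 38.08 in², x = 2.8 in, Ī = 99.51573 in⁴.
Inner void (subtracted): 4 × 5.2, A = 20.8 in², x = 2.8 in, Ī = 27.73333 in⁴.
By symmetry the centroid is at mid-width, x̄ = 2.8 in.
All pieces are centred on the centroidal y-axis, so I = ΣĪ (holes subtracted) = 71.7824 in⁴.
Radius of gyration: k = √(I/A) = √(71.7824 / 17.28) = 2.038155 in.

k_y ≈ 2.0382 in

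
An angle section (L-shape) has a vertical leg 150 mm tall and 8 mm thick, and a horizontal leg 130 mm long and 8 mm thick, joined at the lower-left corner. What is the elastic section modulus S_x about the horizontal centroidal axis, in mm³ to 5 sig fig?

Treat the section as a set of non-overlapping primitives; coordinates are from the bounding-box lower-left.
Vertical leg: 8 × 150, A = 1 200 mm², y = 75 mm, Ī = 2 250 000 mm⁴.
Horizontal leg (remainder): 122 × 8, A = 976 mm², y = 4 mm, Ī = 5205.333 mm⁴.
Centroid: ȳ = ΣA·y / ΣA = 43.15441 mm.
Transfer each piece to the horizontal centroidal axis using Ī + A·d² with d = y − 43.15441:
  vertical leg: d = 31.84559 mm → contributes +3 466 970 mm⁴
  horizontal leg (remainder): d = -39.15441 mm → contributes +1 501 480 mm⁴
Total I = 4 968 449 mm⁴.
Extreme fibre distance c = 106.8456 mm; S = I/c = 46501.21 mm³.

S_x ≈ 4.6501 × 10⁴ mm³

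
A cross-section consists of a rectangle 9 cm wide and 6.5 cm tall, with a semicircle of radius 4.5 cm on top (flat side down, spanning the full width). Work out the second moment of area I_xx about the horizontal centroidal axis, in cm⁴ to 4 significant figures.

Split into non-overlapping primitives; take the origin at the lower-left of the bounding box.
Rectangular body: 9 × 6.5, A = 58.5 cm², y = 3.25 cm, Ī = 205.969 cm⁴.
Semicircular cap: semicircle r = 4.5, A = 31.8086 cm², y = 8.40986 cm, Ī = 45.0072 cm⁴.
Centroid: ȳ = ΣA·y / ΣA = 5.06741 cm.
Transfer each piece to the horizontal centroidal axis using Ī + A·d² with d = y − 5.06741:
  rectangular body: d = -1.81741 cm → contributes +399.194 cm⁴
  semicircular cap: d = 3.34245 cm → contributes +400.372 cm⁴
Total I = 799.565 cm⁴.

I_xx ≈ 799.6 cm⁴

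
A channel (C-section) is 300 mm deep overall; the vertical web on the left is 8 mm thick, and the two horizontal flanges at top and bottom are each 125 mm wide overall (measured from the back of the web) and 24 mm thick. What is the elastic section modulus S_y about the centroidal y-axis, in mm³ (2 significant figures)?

S_y ≈ 1.7 × 10⁵ mm³

Break the section into simple shapes (no overlaps), measuring from the bottom-left corner of the bounding box.
Web: 8 × 300, A = 2 400 mm², x = 4 mm, Ī = 12 800 mm⁴.
Top flange (beyond web): 117 × 24, A = 2 808 mm², x = 66.5 mm, Ī = 3 203 226 mm⁴.
Bottom flange (beyond web): 117 × 24, A = 2 808 mm², x = 66.5 mm, Ī = 3 203 226 mm⁴.
Centroid: x̄ = ΣA·x / ΣA = 47.79 mm.
Transfer each piece to the centroidal y-axis using Ī + A·d² with d = x − 47.79:
  web: d = -43.79 mm → contributes +4 614 413 mm⁴
  top flange (beyond web): d = 18.71 mm → contributes +4 186 477 mm⁴
  bottom flange (beyond web): d = 18.71 mm → contributes +4 186 477 mm⁴
Total I = 12 987 366 mm⁴.
Extreme fibre distance c = 77.21 mm; S = I/c = 168 203 mm³.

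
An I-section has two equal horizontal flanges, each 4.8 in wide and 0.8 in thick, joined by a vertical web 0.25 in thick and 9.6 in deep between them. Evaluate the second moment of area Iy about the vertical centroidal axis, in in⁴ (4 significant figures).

Iy ≈ 14.76 in⁴

Decompose the section into non-overlapping parts with the origin at the bottom-left of its bounding rectangle.
Bottom flange: 4.8 × 0.8, A = 3.84 in², x = 2.4 in, Ī = 7.3728 in⁴.
Web: 0.25 × 9.6, A = 2.4 in², x = 2.4 in, Ī = 0.0125 in⁴.
Top flange: 4.8 × 0.8, A = 3.84 in², x = 2.4 in, Ī = 7.3728 in⁴.
By symmetry the centroid is at mid-width, x̄ = 2.4 in.
All pieces are centred on the vertical centroidal axis, so I = ΣĪ = 14.7581 in⁴.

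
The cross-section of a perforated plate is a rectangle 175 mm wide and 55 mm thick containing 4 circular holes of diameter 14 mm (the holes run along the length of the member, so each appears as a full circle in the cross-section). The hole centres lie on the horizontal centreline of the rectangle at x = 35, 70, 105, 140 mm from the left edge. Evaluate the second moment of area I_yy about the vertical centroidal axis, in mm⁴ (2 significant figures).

I_yy ≈ 2.4 × 10⁷ mm⁴

Split into non-overlapping primitives; take the origin at the lower-left of the bounding box.
Plate: 175 × 55, A = 9 625 mm², x = 87.5 mm, Ī = 24 563 802 mm⁴.
Hole 1 (subtracted): ⌀14, A = 153.9 mm², x = 35 mm, Ī = 1 886 mm⁴.
Hole 2 (subtracted): ⌀14, A = 153.9 mm², x = 70 mm, Ī = 1 886 mm⁴.
Hole 3 (subtracted): ⌀14, A = 153.9 mm², x = 105 mm, Ī = 1 886 mm⁴.
Hole 4 (subtracted): ⌀14, A = 153.9 mm², x = 140 mm, Ī = 1 886 mm⁴.
By symmetry the centroid is at mid-width, x̄ = 87.5 mm.
Transfer each piece to the vertical centroidal axis using Ī + A·d² with d = x − 87.5:
  plate: d = 0 mm → contributes +24 563 802 mm⁴
  hole 1: d = -52.5 mm → contributes −426 177 mm⁴
  hole 2: d = -17.5 mm → contributes −49 029 mm⁴
  hole 3: d = 17.5 mm → contributes −49 029 mm⁴
  hole 4: d = 52.5 mm → contributes −426 177 mm⁴
Total I = 23 613 389 mm⁴.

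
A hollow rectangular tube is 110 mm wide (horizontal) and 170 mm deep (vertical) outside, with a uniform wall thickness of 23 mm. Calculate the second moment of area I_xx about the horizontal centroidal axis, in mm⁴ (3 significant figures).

Treat the section as a set of non-overlapping primitives; coordinates are from the bounding-box lower-left.
Outer rectangle: 110 × 170, A = 18 700 mm², y = 85 mm, Ī = 45 035 833 mm⁴.
Inner void (subtracted): 64 × 124, A = 7 936 mm², y = 85 mm, Ī = 10 168 661 mm⁴.
By symmetry the centroid is at mid-height, ȳ = 85 mm.
All pieces are centred on the horizontal centroidal axis, so I = ΣĪ (holes subtracted) = 34 867 172 mm⁴.

I_xx ≈ 3.49 × 10⁷ mm⁴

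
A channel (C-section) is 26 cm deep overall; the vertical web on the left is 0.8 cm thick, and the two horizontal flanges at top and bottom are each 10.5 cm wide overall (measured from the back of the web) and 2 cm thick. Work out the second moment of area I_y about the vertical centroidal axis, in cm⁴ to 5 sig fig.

I_y ≈ 678.56 cm⁴

Treat the section as a set of non-overlapping primitives; coordinates are from the bounding-box lower-left.
Web: 0.8 × 26, A = 20.8 cm², x = 0.4 cm, Ī = 1.109333 cm⁴.
Top flange (beyond web): 9.7 × 2, A = 19.4 cm², x = 5.65 cm, Ī = 152.1122 cm⁴.
Bottom flange (beyond web): 9.7 × 2, A = 19.4 cm², x = 5.65 cm, Ī = 152.1122 cm⁴.
Centroid: x̄ = ΣA·x / ΣA = 3.817785 cm.
Transfer each piece to the vertical centroidal axis using Ī + A·d² with d = x − 3.817785:
  web: d = -3.417785 cm → contributes +244.0795 cm⁴
  top flange (beyond web): d = 1.832215 cm → contributes +217.2382 cm⁴
  bottom flange (beyond web): d = 1.832215 cm → contributes +217.2382 cm⁴
Total I = 678.5558 cm⁴.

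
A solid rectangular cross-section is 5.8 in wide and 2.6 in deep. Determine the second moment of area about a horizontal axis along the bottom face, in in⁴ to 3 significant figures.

I_base ≈ 34.0 in⁴

The section: 5.8 × 2.6, A = 15.08 in², y = 1.3 in, Ī = 8.4951 in⁴.
Transfer it to the bottom edge using Ī + A·d² with d = y − 0:
  the section: d = 1.3 in → contributes +33.98 in⁴
Total I = 33.98 in⁴.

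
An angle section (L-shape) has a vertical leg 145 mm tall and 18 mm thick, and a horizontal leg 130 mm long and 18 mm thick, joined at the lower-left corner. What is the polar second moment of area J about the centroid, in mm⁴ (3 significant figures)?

Treat the section as a set of non-overlapping primitives; coordinates are from the bounding-box lower-left.
Vertical leg: 18 × 145, A = 2 610 mm², y = 72.5 mm, Ī = 4 572 938 mm⁴.
Horizontal leg (remainder): 112 × 18, A = 2 016 mm², y = 9 mm, Ī = 54 432 mm⁴.
Centroid: ȳ = ΣA·y / ΣA = 44.827 mm.
Transfer each piece to the centroidal x-axis using Ī + A·d² with d = y − 44.827:
  vertical leg: d = 27.673 mm → contributes +6 571 684 mm⁴
  horizontal leg (remainder): d = -35.827 mm → contributes +2 642 095 mm⁴
Total I = 9 213 779 mm⁴.
For the y-axis: x̄ = 37.327 mm.
Repeating about the centroidal y-axis gives I_y = 6 983 512 mm⁴.
Polar second moment: J = I_x + I_y = 16 197 291 mm⁴.

J ≈ 1.62 × 10⁷ mm⁴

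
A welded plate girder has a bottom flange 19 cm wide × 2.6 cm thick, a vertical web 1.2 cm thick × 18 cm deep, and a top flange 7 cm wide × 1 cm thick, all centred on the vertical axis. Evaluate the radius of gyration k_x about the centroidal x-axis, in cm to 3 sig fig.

k_x ≈ 7.14 cm

Break the section into simple shapes (no overlaps), measuring from the bottom-left corner of the bounding box.
Bottom plate: 19 × 2.6, A = 49.4 cm², y = 1.3 cm, Ī = 27.829 cm⁴.
Web plate: 1.2 × 18, A = 21.6 cm², y = 11.6 cm, Ī = 583.2 cm⁴.
Top plate: 7 × 1, A = 7 cm², y = 21.1 cm, Ī = 0.58333 cm⁴.
Centroid: ȳ = ΣA·y / ΣA = 5.9292 cm.
Transfer each piece to the centroidal x-axis using Ī + A·d² with d = y − 5.9292:
  bottom plate: d = -4.6292 cm → contributes +1086.5 cm⁴
  web plate: d = 5.6708 cm → contributes +1277.8 cm⁴
  top plate: d = 15.171 cm → contributes +1611.6 cm⁴
Total I = 3975.9 cm⁴.
Radius of gyration: k = √(I/A) = √(3975.9 / 78) = 7.1396 cm.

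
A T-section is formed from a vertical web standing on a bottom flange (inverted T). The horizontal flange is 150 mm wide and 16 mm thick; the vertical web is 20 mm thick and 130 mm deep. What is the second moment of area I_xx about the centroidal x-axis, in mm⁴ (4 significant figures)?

Split into non-overlapping primitives; take the origin at the lower-left of the bounding box.
Flange: 150 × 16, A = 2 400 mm², y = 8 mm, Ī = 51 200 mm⁴.
Web: 20 × 130, A = 2 600 mm², y = 81 mm, Ī = 3 661 667 mm⁴.
Centroid: ȳ = ΣA·y / ΣA = 45.96 mm.
Transfer each piece to the centroidal x-axis using Ī + A·d² with d = y − 45.96:
  flange: d = -37.96 mm → contributes +3 509 508 mm⁴
  web: d = 35.04 mm → contributes +6 853 951 mm⁴
Total I = 10 363 459 mm⁴.

I_xx ≈ 1.036 × 10⁷ mm⁴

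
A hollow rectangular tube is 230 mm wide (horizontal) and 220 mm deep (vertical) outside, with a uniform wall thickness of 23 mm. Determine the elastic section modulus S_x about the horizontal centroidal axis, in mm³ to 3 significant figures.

S_x ≈ 1.12 × 10⁶ mm³

Treat the section as a set of non-overlapping primitives; coordinates are from the bounding-box lower-left.
Outer rectangle: 230 × 220, A = 50 600 mm², y = 110 mm, Ī = 204 086 667 mm⁴.
Inner void (subtracted): 184 × 174, A = 32 016 mm², y = 110 mm, Ī = 80 776 368 mm⁴.
By symmetry the centroid is at mid-height, ȳ = 110 mm.
All pieces are centred on the horizontal centroidal axis, so I = ΣĪ (holes subtracted) = 123 310 299 mm⁴.
Extreme fibre distance c = 110 mm; S = I/c = 1 121 003 mm³.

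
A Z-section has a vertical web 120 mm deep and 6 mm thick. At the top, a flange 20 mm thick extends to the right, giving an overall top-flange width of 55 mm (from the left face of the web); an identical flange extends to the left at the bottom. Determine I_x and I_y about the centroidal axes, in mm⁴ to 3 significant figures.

Break the section into simple shapes (no overlaps), measuring from the bottom-left corner of the bounding box.
Web: 6 × 120, A = 720 mm², y = 60 mm, Ī = 864 000 mm⁴.
Top flange (beyond web): 49 × 20, A = 980 mm², y = 110 mm, Ī = 32 667 mm⁴.
Bottom flange (beyond web): 49 × 20, A = 980 mm², y = 10 mm, Ī = 32 667 mm⁴.
Centroid: ȳ = ΣA·y / ΣA = 60 mm.
Transfer each piece to the centroidal x-axis using Ī + A·d² with d = y − 60:
  web: d = 0 mm → contributes +864 000 mm⁴
  top flange (beyond web): d = 50 mm → contributes +2 482 667 mm⁴
  bottom flange (beyond web): d = -50 mm → contributes +2 482 667 mm⁴
Total I = 5 829 333 mm⁴.
For the y-axis: x̄ = 52 mm.
Repeating about the centroidal y-axis gives I_y = 1 876 573 mm⁴.

I_x ≈ 5.83 × 10⁶ mm⁴, I_y ≈ 1.88 × 10⁶ mm⁴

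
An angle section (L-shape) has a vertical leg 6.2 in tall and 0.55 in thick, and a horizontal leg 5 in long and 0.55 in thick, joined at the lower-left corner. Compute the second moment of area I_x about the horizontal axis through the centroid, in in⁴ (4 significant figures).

Treat the section as a set of non-overlapping primitives; coordinates are from the bounding-box lower-left.
Vertical leg: 0.55 × 6.2, A = 3.41 in², y = 3.1 in, Ī = 10.9234 in⁴.
Horizontal leg (remainder): 4.45 × 0.55, A = 2.4475 in², y = 0.275 in, Ī = 0.0616974 in⁴.
Centroid: ȳ = ΣA·y / ΣA = 1.9196 in.
Transfer each piece to the horizontal axis through the centroid using Ī + A·d² with d = y − 1.9196:
  vertical leg: d = 1.1804 in → contributes +15.6747 in⁴
  horizontal leg (remainder): d = -1.6446 in → contributes +6.68148 in⁴
Total I = 22.3561 in⁴.

I_x ≈ 22.36 in⁴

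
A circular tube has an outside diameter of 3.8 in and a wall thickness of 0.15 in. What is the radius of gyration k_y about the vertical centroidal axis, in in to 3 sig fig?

Decompose the section into non-overlapping parts with the origin at the bottom-left of its bounding rectangle.
Outer circle: ⌀3.8, A = 11.341 in², x = 1.9 in, Ī = 10.235 in⁴.
Bore (subtracted): ⌀3.5, A = 9.6211 in², x = 1.9 in, Ī = 7.3662 in⁴.
By symmetry the centroid is at mid-width, x̄ = 1.9 in.
All pieces are centred on the vertical centroidal axis, so I = ΣĪ (holes subtracted) = 2.8692 in⁴.
Radius of gyration: k = √(I/A) = √(2.8692 / 1.72) = 1.2916 in.

k_y ≈ 1.29 in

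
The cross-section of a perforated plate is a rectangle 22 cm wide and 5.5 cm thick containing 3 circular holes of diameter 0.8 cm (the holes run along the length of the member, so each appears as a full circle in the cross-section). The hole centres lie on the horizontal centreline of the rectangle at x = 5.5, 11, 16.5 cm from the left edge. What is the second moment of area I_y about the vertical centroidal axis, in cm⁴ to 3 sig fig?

Treat the section as a set of non-overlapping primitives; coordinates are from the bounding-box lower-left.
Plate: 22 × 5.5, A = 121 cm², x = 11 cm, Ī = 4880.3 cm⁴.
Hole 1 (subtracted): ⌀0.8, A = 0.50265 cm², x = 5.5 cm, Ī = 0.020106 cm⁴.
Hole 2 (subtracted): ⌀0.8, A = 0.50265 cm², x = 11 cm, Ī = 0.020106 cm⁴.
Hole 3 (subtracted): ⌀0.8, A = 0.50265 cm², x = 16.5 cm, Ī = 0.020106 cm⁴.
By symmetry the centroid is at mid-width, x̄ = 11 cm.
Transfer each piece to the vertical centroidal axis using Ī + A·d² with d = x − 11:
  plate: d = 0 cm → contributes +4880.3 cm⁴
  hole 1: d = -5.5 cm → contributes −15.225 cm⁴
  hole 2: d = 0 cm → contributes −0.020106 cm⁴
  hole 3: d = 5.5 cm → contributes −15.225 cm⁴
Total I = 4849.9 cm⁴.

I_y ≈ 4850 cm⁴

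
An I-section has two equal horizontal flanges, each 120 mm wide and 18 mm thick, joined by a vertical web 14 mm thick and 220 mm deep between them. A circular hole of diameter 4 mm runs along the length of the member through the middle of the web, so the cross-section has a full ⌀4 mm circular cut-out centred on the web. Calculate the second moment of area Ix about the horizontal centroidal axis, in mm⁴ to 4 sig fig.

Ix ≈ 7.371 × 10⁷ mm⁴

Treat the section as a set of non-overlapping primitives; coordinates are from the bounding-box lower-left.
Bottom flange: 120 × 18, A = 2 160 mm², y = 9 mm, Ī = 58 320 mm⁴.
Web: 14 × 220, A = 3 080 mm², y = 128 mm, Ī = 12 422 667 mm⁴.
Top flange: 120 × 18, A = 2 160 mm², y = 247 mm, Ī = 58 320 mm⁴.
Hole (subtracted): ⌀4, A = 12.5664 mm², y = 128 mm, Ī = 12.5664 mm⁴.
By symmetry the centroid is at mid-height, ȳ = 128 mm.
Transfer each piece to the horizontal centroidal axis using Ī + A·d² with d = y − 128:
  bottom flange: d = -119 mm → contributes +30 646 080 mm⁴
  web: d = 0 mm → contributes +12 422 667 mm⁴
  top flange: d = 119 mm → contributes +30 646 080 mm⁴
  hole: d = 0 mm → contributes −12.5664 mm⁴
Total I = 73 714 814 mm⁴.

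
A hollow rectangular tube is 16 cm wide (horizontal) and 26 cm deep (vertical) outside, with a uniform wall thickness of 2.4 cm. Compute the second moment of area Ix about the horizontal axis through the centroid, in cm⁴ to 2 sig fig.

Treat the section as a set of non-overlapping primitives; coordinates are from the bounding-box lower-left.
Outer rectangle: 16 × 26, A = 416 cm², y = 13 cm, Ī = 23 435 cm⁴.
Inner void (subtracted): 11.2 × 21.2, A = 237.4 cm², y = 13 cm, Ī = 8 893 cm⁴.
By symmetry the centroid is at mid-height, ȳ = 13 cm.
All pieces are centred on the horizontal axis through the centroid, so I = ΣĪ (holes subtracted) = 14 542 cm⁴.

Ix ≈ 1.5 × 10⁴ cm⁴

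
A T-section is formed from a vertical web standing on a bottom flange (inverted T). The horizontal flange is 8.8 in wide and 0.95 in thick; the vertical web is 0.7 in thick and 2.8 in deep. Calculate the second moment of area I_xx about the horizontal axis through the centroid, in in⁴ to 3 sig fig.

Break the section into simple shapes (no overlaps), measuring from the bottom-left corner of the bounding box.
Flange: 8.8 × 0.95, A = 8.36 in², y = 0.475 in, Ī = 0.62874 in⁴.
Web: 0.7 × 2.8, A = 1.96 in², y = 2.35 in, Ī = 1.2805 in⁴.
Centroid: ȳ = ΣA·y / ΣA = 0.8311 in.
Transfer each piece to the horizontal axis through the centroid using Ī + A·d² with d = y − 0.8311:
  flange: d = -0.3561 in → contributes +1.6889 in⁴
  web: d = 1.5189 in → contributes +5.8023 in⁴
Total I = 7.4912 in⁴.

I_xx ≈ 7.49 in⁴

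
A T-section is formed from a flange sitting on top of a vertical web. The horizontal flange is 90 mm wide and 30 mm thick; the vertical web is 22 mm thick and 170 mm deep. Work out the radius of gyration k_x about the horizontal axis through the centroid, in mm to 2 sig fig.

k_x ≈ 62 mm

Decompose the section into non-overlapping parts with the origin at the bottom-left of its bounding rectangle.
Flange: 90 × 30, A = 2 700 mm², y = 185 mm, Ī = 202 500 mm⁴.
Web: 22 × 170, A = 3 740 mm², y = 85 mm, Ī = 9 007 167 mm⁴.
Centroid: ȳ = ΣA·y / ΣA = 126.9 mm.
Transfer each piece to the horizontal axis through the centroid using Ī + A·d² with d = y − 126.9:
  flange: d = 58.07 mm → contributes +9 308 659 mm⁴
  web: d = -41.93 mm → contributes +15 581 132 mm⁴
Total I = 24 889 791 mm⁴.
Radius of gyration: k = √(I/A) = √(24 889 791 / 6 440) = 62.17 mm.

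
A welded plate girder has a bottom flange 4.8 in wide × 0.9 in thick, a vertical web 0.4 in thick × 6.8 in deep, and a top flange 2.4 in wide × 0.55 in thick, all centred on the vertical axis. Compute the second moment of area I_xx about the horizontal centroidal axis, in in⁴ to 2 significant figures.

I_xx ≈ 76 in⁴

Decompose the section into non-overlapping parts with the origin at the bottom-left of its bounding rectangle.
Bottom plate: 4.8 × 0.9, A = 4.32 in², y = 0.45 in, Ī = 0.2916 in⁴.
Web plate: 0.4 × 6.8, A = 2.72 in², y = 4.3 in, Ī = 10.48 in⁴.
Top plate: 2.4 × 0.55, A = 1.32 in², y = 7.975 in, Ī = 0.03328 in⁴.
Centroid: ȳ = ΣA·y / ΣA = 2.891 in.
Transfer each piece to the horizontal centroidal axis using Ī + A·d² with d = y − 2.891:
  bottom plate: d = -2.441 in → contributes +26.03 in⁴
  web plate: d = 1.409 in → contributes +15.88 in⁴
  top plate: d = 5.084 in → contributes +34.15 in⁴
Total I = 76.06 in⁴.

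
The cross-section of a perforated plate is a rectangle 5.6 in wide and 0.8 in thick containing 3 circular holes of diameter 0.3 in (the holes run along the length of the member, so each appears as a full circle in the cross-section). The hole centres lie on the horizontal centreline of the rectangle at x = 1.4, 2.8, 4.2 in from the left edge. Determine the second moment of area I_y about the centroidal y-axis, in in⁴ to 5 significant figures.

Break the section into simple shapes (no overlaps), measuring from the bottom-left corner of the bounding box.
Plate: 5.6 × 0.8, A = 4.48 in², x = 2.8 in, Ī = 11.70773 in⁴.
Hole 1 (subtracted): ⌀0.3, A = 0.07068583 in², x = 1.4 in, Ī = 0.0003976078 in⁴.
Hole 2 (subtracted): ⌀0.3, A = 0.07068583 in², x = 2.8 in, Ī = 0.0003976078 in⁴.
Hole 3 (subtracted): ⌀0.3, A = 0.07068583 in², x = 4.2 in, Ī = 0.0003976078 in⁴.
By symmetry the centroid is at mid-width, x̄ = 2.8 in.
Transfer each piece to the centroidal y-axis using Ī + A·d² with d = x − 2.8:
  plate: d = 0 in → contributes +11.70773 in⁴
  hole 1: d = -1.4 in → contributes −0.1389418 in⁴
  hole 2: d = 0 in → contributes −0.0003976078 in⁴
  hole 3: d = 1.4 in → contributes −0.1389418 in⁴
Total I = 11.42945 in⁴.

I_y ≈ 11.429 in⁴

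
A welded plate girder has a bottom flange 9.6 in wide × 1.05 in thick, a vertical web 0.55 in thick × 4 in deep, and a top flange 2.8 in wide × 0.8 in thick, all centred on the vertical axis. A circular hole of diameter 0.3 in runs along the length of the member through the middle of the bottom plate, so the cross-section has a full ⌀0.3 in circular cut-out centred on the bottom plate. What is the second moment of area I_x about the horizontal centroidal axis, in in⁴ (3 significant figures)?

Break the section into simple shapes (no overlaps), measuring from the bottom-left corner of the bounding box.
Bottom plate: 9.6 × 1.05, A = 10.08 in², y = 0.525 in, Ī = 0.9261 in⁴.
Web plate: 0.55 × 4, A = 2.2 in², y = 3.05 in, Ī = 2.9333 in⁴.
Top plate: 2.8 × 0.8, A = 2.24 in², y = 5.45 in, Ī = 0.11947 in⁴.
Hole (subtracted): ⌀0.3, A = 0.070686 in², y = 0.525 in, Ī = 0.00039761 in⁴.
Centroid: ȳ = ΣA·y / ΣA = 1.6729 in.
Transfer each piece to the horizontal centroidal axis using Ī + A·d² with d = y − 1.6729:
  bottom plate: d = -1.1479 in → contributes +14.209 in⁴
  web plate: d = 1.3771 in → contributes +7.1052 in⁴
  top plate: d = 3.7771 in → contributes +32.076 in⁴
  hole: d = -1.1479 in → contributes −0.093546 in⁴
Total I = 53.297 in⁴.

I_x ≈ 53.3 in⁴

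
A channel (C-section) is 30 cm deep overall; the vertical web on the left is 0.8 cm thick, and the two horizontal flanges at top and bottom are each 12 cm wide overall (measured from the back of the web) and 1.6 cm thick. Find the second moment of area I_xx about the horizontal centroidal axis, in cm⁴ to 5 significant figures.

I_xx ≈ 9034.4 cm⁴

Treat the section as a set of non-overlapping primitives; coordinates are from the bounding-box lower-left.
Web: 0.8 × 30, A = 24 cm², y = 15 cm, Ī = 1 800 cm⁴.
Top flange (beyond web): 11.2 × 1.6, A = 17.92 cm², y = 29.2 cm, Ī = 3.822933 cm⁴.
Bottom flange (beyond web): 11.2 × 1.6, A = 17.92 cm², y = 0.8 cm, Ī = 3.822933 cm⁴.
By symmetry the centroid is at mid-height, ȳ = 15 cm.
Transfer each piece to the horizontal centroidal axis using Ī + A·d² with d = y − 15:
  web: d = 0 cm → contributes +1 800 cm⁴
  top flange (beyond web): d = 14.2 cm → contributes +3617.212 cm⁴
  bottom flange (beyond web): d = -14.2 cm → contributes +3617.212 cm⁴
Total I = 9034.423 cm⁴.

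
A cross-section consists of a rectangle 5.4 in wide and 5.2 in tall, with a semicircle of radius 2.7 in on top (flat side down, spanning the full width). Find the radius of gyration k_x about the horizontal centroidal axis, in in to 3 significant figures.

k_x ≈ 2.15 in

Split into non-overlapping primitives; take the origin at the lower-left of the bounding box.
Rectangular body: 5.4 × 5.2, A = 28.08 in², y = 2.6 in, Ī = 63.274 in⁴.
Semicircular cap: semicircle r = 2.7, A = 11.451 in², y = 6.3459 in, Ī = 5.8329 in⁴.
Centroid: ȳ = ΣA·y / ΣA = 3.6851 in.
Transfer each piece to the horizontal centroidal axis using Ī + A·d² with d = y − 3.6851:
  rectangular body: d = -1.0851 in → contributes +96.336 in⁴
  semicircular cap: d = 2.6608 in → contributes +86.907 in⁴
Total I = 183.24 in⁴.
Radius of gyration: k = √(I/A) = √(183.24 / 39.531) = 2.153 in.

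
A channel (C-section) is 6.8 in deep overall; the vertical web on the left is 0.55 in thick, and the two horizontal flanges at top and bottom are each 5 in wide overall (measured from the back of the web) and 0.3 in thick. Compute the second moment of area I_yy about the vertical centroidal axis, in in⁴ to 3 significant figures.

I_yy ≈ 14.2 in⁴

Treat the section as a set of non-overlapping primitives; coordinates are from the bounding-box lower-left.
Web: 0.55 × 6.8, A = 3.74 in², x = 0.275 in, Ī = 0.094279 in⁴.
Top flange (beyond web): 4.45 × 0.3, A = 1.335 in², x = 2.775 in, Ī = 2.203 in⁴.
Bottom flange (beyond web): 4.45 × 0.3, A = 1.335 in², x = 2.775 in, Ī = 2.203 in⁴.
Centroid: x̄ = ΣA·x / ΣA = 1.3163 in.
Transfer each piece to the vertical centroidal axis using Ī + A·d² with d = x − 1.3163:
  web: d = -1.0413 in → contributes +4.1499 in⁴
  top flange (beyond web): d = 1.4587 in → contributes +5.0435 in⁴
  bottom flange (beyond web): d = 1.4587 in → contributes +5.0435 in⁴
Total I = 14.237 in⁴.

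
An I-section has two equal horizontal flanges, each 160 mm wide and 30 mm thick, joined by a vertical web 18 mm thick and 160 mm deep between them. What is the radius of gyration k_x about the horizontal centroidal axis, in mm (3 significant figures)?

k_x ≈ 86.6 mm

Decompose the section into non-overlapping parts with the origin at the bottom-left of its bounding rectangle.
Bottom flange: 160 × 30, A = 4 800 mm², y = 15 mm, Ī = 360 000 mm⁴.
Web: 18 × 160, A = 2 880 mm², y = 110 mm, Ī = 6 144 000 mm⁴.
Top flange: 160 × 30, A = 4 800 mm², y = 205 mm, Ī = 360 000 mm⁴.
By symmetry the centroid is at mid-height, ȳ = 110 mm.
Transfer each piece to the horizontal centroidal axis using Ī + A·d² with d = y − 110:
  bottom flange: d = -95 mm → contributes +43 680 000 mm⁴
  web: d = 0 mm → contributes +6 144 000 mm⁴
  top flange: d = 95 mm → contributes +43 680 000 mm⁴
Total I = 93 504 000 mm⁴.
Radius of gyration: k = √(I/A) = √(93 504 000 / 12 480) = 86.558 mm.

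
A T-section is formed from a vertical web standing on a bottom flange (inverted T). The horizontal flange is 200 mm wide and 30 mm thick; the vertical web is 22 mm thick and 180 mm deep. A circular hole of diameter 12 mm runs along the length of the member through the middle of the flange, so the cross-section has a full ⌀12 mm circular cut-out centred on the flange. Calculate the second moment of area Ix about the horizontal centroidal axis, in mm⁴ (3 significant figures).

Split into non-overlapping primitives; take the origin at the lower-left of the bounding box.
Flange: 200 × 30, A = 6 000 mm², y = 15 mm, Ī = 450 000 mm⁴.
Web: 22 × 180, A = 3 960 mm², y = 120 mm, Ī = 10 692 000 mm⁴.
Hole (subtracted): ⌀12, A = 113.1 mm², y = 15 mm, Ī = 1017.9 mm⁴.
Centroid: ȳ = ΣA·y / ΣA = 57.226 mm.
Transfer each piece to the horizontal centroidal axis using Ī + A·d² with d = y − 57.226:
  flange: d = -42.226 mm → contributes +11 148 452 mm⁴
  web: d = 62.774 mm → contributes +26 296 441 mm⁴
  hole: d = -42.226 mm → contributes −202 679 mm⁴
Total I = 37 242 213 mm⁴.

Ix ≈ 3.72 × 10⁷ mm⁴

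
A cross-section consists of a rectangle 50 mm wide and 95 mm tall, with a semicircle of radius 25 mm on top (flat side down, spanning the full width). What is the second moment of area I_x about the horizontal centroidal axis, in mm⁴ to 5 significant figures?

I_x ≈ 6.3626 × 10⁶ mm⁴

Treat the section as a set of non-overlapping primitives; coordinates are from the bounding-box lower-left.
Rectangular body: 50 × 95, A = 4 750 mm², y = 47.5 mm, Ī = 3 572 396 mm⁴.
Semicircular cap: semicircle r = 25, A = 981.7477 mm², y = 105.6103 mm, Ī = 42873.81 mm⁴.
Centroid: ȳ = ΣA·y / ΣA = 57.45328 mm.
Transfer each piece to the horizontal centroidal axis using Ī + A·d² with d = y − 57.45328:
  rectangular body: d = -9.953279 mm → contributes +4 042 968 mm⁴
  semicircular cap: d = 48.15705 mm → contributes +2 319 646 mm⁴
Total I = 6 362 614 mm⁴.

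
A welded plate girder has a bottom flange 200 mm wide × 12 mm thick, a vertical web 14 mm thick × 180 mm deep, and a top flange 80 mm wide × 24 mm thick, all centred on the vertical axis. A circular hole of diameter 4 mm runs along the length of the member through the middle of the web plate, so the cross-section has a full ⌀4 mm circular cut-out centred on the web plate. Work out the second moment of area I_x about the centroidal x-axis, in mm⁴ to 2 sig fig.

Decompose the section into non-overlapping parts with the origin at the bottom-left of its bounding rectangle.
Bottom plate: 200 × 12, A = 2 400 mm², y = 6 mm, Ī = 28 800 mm⁴.
Web plate: 14 × 180, A = 2 520 mm², y = 102 mm, Ī = 6 804 000 mm⁴.
Top plate: 80 × 24, A = 1 920 mm², y = 204 mm, Ī = 92 160 mm⁴.
Hole (subtracted): ⌀4, A = 12.57 mm², y = 102 mm, Ī = 12.57 mm⁴.
Centroid: ȳ = ΣA·y / ΣA = 96.94 mm.
Transfer each piece to the centroidal x-axis using Ī + A·d² with d = y − 96.94:
  bottom plate: d = -90.94 mm → contributes +19 876 158 mm⁴
  web plate: d = 5.062 mm → contributes +6 868 570 mm⁴
  top plate: d = 107.1 mm → contributes +22 099 694 mm⁴
  hole: d = 5.062 mm → contributes −334.6 mm⁴
Total I = 48 844 087 mm⁴.

I_x ≈ 4.9 × 10⁷ mm⁴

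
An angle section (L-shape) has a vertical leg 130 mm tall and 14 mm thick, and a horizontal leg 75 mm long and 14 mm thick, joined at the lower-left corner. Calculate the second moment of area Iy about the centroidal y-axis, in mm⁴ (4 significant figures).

Iy ≈ 1.112 × 10⁶ mm⁴

Treat the section as a set of non-overlapping primitives; coordinates are from the bounding-box lower-left.
Vertical leg: 14 × 130, A = 1 820 mm², x = 7 mm, Ī = 29726.7 mm⁴.
Horizontal leg (remainder): 61 × 14, A = 854 mm², x = 44.5 mm, Ī = 264 811 mm⁴.
Centroid: x̄ = ΣA·x / ΣA = 18.9764 mm.
Transfer each piece to the centroidal y-axis using Ī + A·d² with d = x − 18.9764:
  vertical leg: d = -11.9764 mm → contributes +290 779 mm⁴
  horizontal leg (remainder): d = 25.5236 mm → contributes +821 151 mm⁴
Total I = 1 111 930 mm⁴.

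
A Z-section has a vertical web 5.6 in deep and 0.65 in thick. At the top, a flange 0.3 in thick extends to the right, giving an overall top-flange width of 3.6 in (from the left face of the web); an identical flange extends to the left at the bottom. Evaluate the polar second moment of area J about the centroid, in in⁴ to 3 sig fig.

Treat the section as a set of non-overlapping primitives; coordinates are from the bounding-box lower-left.
Web: 0.65 × 5.6, A = 3.64 in², y = 2.8 in, Ī = 9.5125 in⁴.
Top flange (beyond web): 2.95 × 0.3, A = 0.885 in², y = 5.45 in, Ī = 0.0066375 in⁴.
Bottom flange (beyond web): 2.95 × 0.3, A = 0.885 in², y = 0.15 in, Ī = 0.0066375 in⁴.
Centroid: ȳ = ΣA·y / ΣA = 2.8 in.
Transfer each piece to the centroidal x-axis using Ī + A·d² with d = y − 2.8:
  web: d = 0 in → contributes +9.5125 in⁴
  top flange (beyond web): d = 2.65 in → contributes +6.2216 in⁴
  bottom flange (beyond web): d = -2.65 in → contributes +6.2216 in⁴
Total I = 21.956 in⁴.
For the y-axis: x̄ = 3.275 in.
Repeating about the centroidal y-axis gives I_y = 7.1466 in⁴.
Polar second moment: J = I_x + I_y = 29.102 in⁴.

J ≈ 29.1 in⁴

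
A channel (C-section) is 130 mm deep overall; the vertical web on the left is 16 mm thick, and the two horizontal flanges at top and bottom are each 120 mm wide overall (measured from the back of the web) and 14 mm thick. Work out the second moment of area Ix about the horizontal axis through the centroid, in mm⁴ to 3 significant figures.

Split into non-overlapping primitives; take the origin at the lower-left of the bounding box.
Web: 16 × 130, A = 2 080 mm², y = 65 mm, Ī = 2 929 333 mm⁴.
Top flange (beyond web): 104 × 14, A = 1 456 mm², y = 123 mm, Ī = 23 781 mm⁴.
Bottom flange (beyond web): 104 × 14, A = 1 456 mm², y = 7 mm, Ī = 23 781 mm⁴.
By symmetry the centroid is at mid-height, ȳ = 65 mm.
Transfer each piece to the horizontal axis through the centroid using Ī + A·d² with d = y − 65:
  web: d = 0 mm → contributes +2 929 333 mm⁴
  top flange (beyond web): d = 58 mm → contributes +4 921 765 mm⁴
  bottom flange (beyond web): d = -58 mm → contributes +4 921 765 mm⁴
Total I = 12 772 864 mm⁴.

Ix ≈ 1.28 × 10⁷ mm⁴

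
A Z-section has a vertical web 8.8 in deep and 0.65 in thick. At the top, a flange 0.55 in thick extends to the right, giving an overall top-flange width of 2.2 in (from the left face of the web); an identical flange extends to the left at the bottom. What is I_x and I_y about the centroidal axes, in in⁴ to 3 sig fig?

Break the section into simple shapes (no overlaps), measuring from the bottom-left corner of the bounding box.
Web: 0.65 × 8.8, A = 5.72 in², y = 4.4 in, Ī = 36.913 in⁴.
Top flange (beyond web): 1.55 × 0.55, A = 0.8525 in², y = 8.525 in, Ī = 0.02149 in⁴.
Bottom flange (beyond web): 1.55 × 0.55, A = 0.8525 in², y = 0.275 in, Ī = 0.02149 in⁴.
Centroid: ȳ = ΣA·y / ΣA = 4.4 in.
Transfer each piece to the centroidal x-axis using Ī + A·d² with d = y − 4.4:
  web: d = 0 in → contributes +36.913 in⁴
  top flange (beyond web): d = 4.125 in → contributes +14.527 in⁴
  bottom flange (beyond web): d = -4.125 in → contributes +14.527 in⁴
Total I = 65.968 in⁴.
For the y-axis: x̄ = 1.875 in.
Repeating about the centroidal y-axis gives I_y = 2.6058 in⁴.

I_x ≈ 66.0 in⁴, I_y ≈ 2.61 in⁴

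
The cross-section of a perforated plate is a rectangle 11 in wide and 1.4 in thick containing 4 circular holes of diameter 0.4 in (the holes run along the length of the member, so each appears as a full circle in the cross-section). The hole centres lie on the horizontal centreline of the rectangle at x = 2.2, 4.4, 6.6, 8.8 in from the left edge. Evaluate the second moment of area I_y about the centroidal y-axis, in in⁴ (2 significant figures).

Treat the section as a set of non-overlapping primitives; coordinates are from the bounding-box lower-left.
Plate: 11 × 1.4, A = 15.4 in², x = 5.5 in, Ī = 155.3 in⁴.
Hole 1 (subtracted): ⌀0.4, A = 0.1257 in², x = 2.2 in, Ī = 0.001257 in⁴.
Hole 2 (subtracted): ⌀0.4, A = 0.1257 in², x = 4.4 in, Ī = 0.001257 in⁴.
Hole 3 (subtracted): ⌀0.4, A = 0.1257 in², x = 6.6 in, Ī = 0.001257 in⁴.
Hole 4 (subtracted): ⌀0.4, A = 0.1257 in², x = 8.8 in, Ī = 0.001257 in⁴.
By symmetry the centroid is at mid-width, x̄ = 5.5 in.
Transfer each piece to the centroidal y-axis using Ī + A·d² with d = x − 5.5:
  plate: d = 0 in → contributes +155.3 in⁴
  hole 1: d = -3.3 in → contributes −1.37 in⁴
  hole 2: d = -1.1 in → contributes −0.1533 in⁴
  hole 3: d = 1.1 in → contributes −0.1533 in⁴
  hole 4: d = 3.3 in → contributes −1.37 in⁴
Total I = 152.2 in⁴.

I_y ≈ 150 in⁴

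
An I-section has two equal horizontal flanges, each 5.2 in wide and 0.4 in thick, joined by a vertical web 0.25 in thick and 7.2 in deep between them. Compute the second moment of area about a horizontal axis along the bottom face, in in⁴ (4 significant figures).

Split into non-overlapping primitives; take the origin at the lower-left of the bounding box.
Bottom flange: 5.2 × 0.4, A = 2.08 in², y = 0.2 in, Ī = 0.0277333 in⁴.
Web: 0.25 × 7.2, A = 1.8 in², y = 4 in, Ī = 7.776 in⁴.
Top flange: 5.2 × 0.4, A = 2.08 in², y = 7.8 in, Ī = 0.0277333 in⁴.
Transfer each piece to the base of the section using Ī + A·d² with d = y − 0:
  bottom flange: d = 0.2 in → contributes +0.110933 in⁴
  web: d = 4 in → contributes +36.576 in⁴
  top flange: d = 7.8 in → contributes +126.575 in⁴
Total I = 163.262 in⁴.

I_base ≈ 163.3 in⁴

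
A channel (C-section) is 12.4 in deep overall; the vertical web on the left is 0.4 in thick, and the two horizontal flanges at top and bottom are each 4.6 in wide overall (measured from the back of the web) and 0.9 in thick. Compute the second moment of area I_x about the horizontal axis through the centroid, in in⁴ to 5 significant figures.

I_x ≈ 314.02 in⁴

Split into non-overlapping primitives; take the origin at the lower-left of the bounding box.
Web: 0.4 × 12.4, A = 4.96 in², y = 6.2 in, Ī = 63.55413 in⁴.
Top flange (beyond web): 4.2 × 0.9, A = 3.78 in², y = 11.95 in, Ī = 0.25515 in⁴.
Bottom flange (beyond web): 4.2 × 0.9, A = 3.78 in², y = 0.45 in, Ī = 0.25515 in⁴.
By symmetry the centroid is at mid-height, ȳ = 6.2 in.
Transfer each piece to the horizontal axis through the centroid using Ī + A·d² with d = y − 6.2:
  web: d = 0 in → contributes +63.55413 in⁴
  top flange (beyond web): d = 5.75 in → contributes +125.2314 in⁴
  bottom flange (beyond web): d = -5.75 in → contributes +125.2314 in⁴
Total I = 314.0169 in⁴.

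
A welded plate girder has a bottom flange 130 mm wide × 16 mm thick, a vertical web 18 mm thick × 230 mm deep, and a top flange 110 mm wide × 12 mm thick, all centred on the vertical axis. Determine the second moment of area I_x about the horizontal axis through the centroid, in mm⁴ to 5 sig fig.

I_x ≈ 6.7880 × 10⁷ mm⁴

Treat the section as a set of non-overlapping primitives; coordinates are from the bounding-box lower-left.
Bottom plate: 130 × 16, A = 2 080 mm², y = 8 mm, Ī = 44373.33 mm⁴.
Web plate: 18 × 230, A = 4 140 mm², y = 131 mm, Ī = 18 250 500 mm⁴.
Top plate: 110 × 12, A = 1 320 mm², y = 252 mm, Ī = 15 840 mm⁴.
Centroid: ȳ = ΣA·y / ΣA = 118.252 mm.
Transfer each piece to the horizontal axis through the centroid using Ī + A·d² with d = y − 118.252:
  bottom plate: d = -110.252 mm → contributes +25 327 816 mm⁴
  web plate: d = 12.74801 mm → contributes +18 923 299 mm⁴
  top plate: d = 133.748 mm → contributes +23 628 700 mm⁴
Total I = 67 879 815 mm⁴.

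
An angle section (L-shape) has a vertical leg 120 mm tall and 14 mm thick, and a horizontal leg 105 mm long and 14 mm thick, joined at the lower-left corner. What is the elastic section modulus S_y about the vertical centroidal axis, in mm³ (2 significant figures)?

S_y ≈ 3.9 × 10⁴ mm³

Decompose the section into non-overlapping parts with the origin at the bottom-left of its bounding rectangle.
Vertical leg: 14 × 120, A = 1 680 mm², x = 7 mm, Ī = 27 440 mm⁴.
Horizontal leg (remainder): 91 × 14, A = 1 274 mm², x = 59.5 mm, Ī = 879 166 mm⁴.
Centroid: x̄ = ΣA·x / ΣA = 29.64 mm.
Transfer each piece to the vertical centroidal axis using Ī + A·d² with d = x − 29.64:
  vertical leg: d = -22.64 mm → contributes +888 723 mm⁴
  horizontal leg (remainder): d = 29.86 mm → contributes +2 014 924 mm⁴
Total I = 2 903 646 mm⁴.
Extreme fibre distance c = 75.36 mm; S = I/c = 38 531 mm³.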